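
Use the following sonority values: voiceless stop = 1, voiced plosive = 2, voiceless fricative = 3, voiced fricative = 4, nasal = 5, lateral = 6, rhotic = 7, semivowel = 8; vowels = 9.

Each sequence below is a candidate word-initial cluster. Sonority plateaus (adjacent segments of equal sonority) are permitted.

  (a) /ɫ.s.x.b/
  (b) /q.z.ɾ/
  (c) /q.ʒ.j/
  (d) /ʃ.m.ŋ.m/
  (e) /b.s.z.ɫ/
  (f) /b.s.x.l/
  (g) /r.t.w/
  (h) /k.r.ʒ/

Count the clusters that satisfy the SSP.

5

(a) sonority 6-3-3-2: ill-formed.
(b) sonority 1-4-7: well-formed.
(c) sonority 1-4-8: well-formed.
(d) sonority 3-5-5-5: well-formed.
(e) sonority 2-3-4-6: well-formed.
(f) sonority 2-3-3-6: well-formed.
(g) sonority 7-1-8: ill-formed.
(h) sonority 1-7-4: ill-formed.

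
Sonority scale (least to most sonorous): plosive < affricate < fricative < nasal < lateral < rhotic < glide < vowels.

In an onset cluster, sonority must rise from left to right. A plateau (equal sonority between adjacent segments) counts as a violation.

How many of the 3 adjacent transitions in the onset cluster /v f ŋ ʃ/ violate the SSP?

/v/: fricative = 3.
/f/: fricative = 3.
/ŋ/: nasal = 4.
/ʃ/: fricative = 3.
/v/→/f/: 3→3 (plateau) — violation.
/f/→/ŋ/: 3→4 (rises) — ok.
/ŋ/→/ʃ/: 4→3 (does not rise) — violation.

2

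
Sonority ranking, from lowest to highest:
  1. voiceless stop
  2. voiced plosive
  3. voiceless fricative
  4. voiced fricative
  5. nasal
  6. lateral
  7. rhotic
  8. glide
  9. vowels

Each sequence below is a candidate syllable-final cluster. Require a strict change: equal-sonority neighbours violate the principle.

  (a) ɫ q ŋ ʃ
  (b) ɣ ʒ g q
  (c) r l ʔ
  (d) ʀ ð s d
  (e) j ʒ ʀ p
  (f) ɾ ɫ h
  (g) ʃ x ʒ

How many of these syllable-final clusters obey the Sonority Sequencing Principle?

(a) ɫ q ŋ ʃ: profile 6-1-5-3 — violates.
(b) ɣ ʒ g q: profile 4-4-2-1 — violates.
(c) r l ʔ: profile 7-6-1 — obeys.
(d) ʀ ð s d: profile 7-4-3-2 — obeys.
(e) j ʒ ʀ p: profile 8-4-7-1 — violates.
(f) ɾ ɫ h: profile 7-6-3 — obeys.
(g) ʃ x ʒ: profile 3-3-4 — violates.

3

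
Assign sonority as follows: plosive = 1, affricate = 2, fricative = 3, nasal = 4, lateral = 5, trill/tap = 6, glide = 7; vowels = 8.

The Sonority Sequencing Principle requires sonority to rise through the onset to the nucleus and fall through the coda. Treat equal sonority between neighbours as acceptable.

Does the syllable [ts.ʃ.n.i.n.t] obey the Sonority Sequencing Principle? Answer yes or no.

yes

Onset: /ts/ is an affricate (sonority 2), /ʃ/ is a fricative (sonority 3), /n/ is a nasal (sonority 4); then the nucleus /i/ (sonority 8).
Onset profile 2-3-4-8 — rises to the nucleus.
Coda: /n/ is a nasal (sonority 4), /t/ is a plosive (sonority 1).
Coda profile 8-4-1 — falls from the nucleus.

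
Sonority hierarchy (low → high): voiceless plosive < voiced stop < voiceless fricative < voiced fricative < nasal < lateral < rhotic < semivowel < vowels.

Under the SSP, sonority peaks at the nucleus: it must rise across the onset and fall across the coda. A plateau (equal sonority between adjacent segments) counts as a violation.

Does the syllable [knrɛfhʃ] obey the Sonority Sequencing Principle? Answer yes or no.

Onset: /k/ is a voiceless plosive (sonority 1), /n/ is a nasal (sonority 5), /r/ is a rhotic (sonority 7); then the nucleus /ɛ/ (sonority 9).
Onset profile 1-5-7-9 — rises to the nucleus.
Coda: /f/ is a voiceless fricative (sonority 3), /h/ is a voiceless fricative (sonority 3), /ʃ/ is a voiceless fricative (sonority 3).
Coda profile 9-3-3-3 — does not strictly fall throughout.

no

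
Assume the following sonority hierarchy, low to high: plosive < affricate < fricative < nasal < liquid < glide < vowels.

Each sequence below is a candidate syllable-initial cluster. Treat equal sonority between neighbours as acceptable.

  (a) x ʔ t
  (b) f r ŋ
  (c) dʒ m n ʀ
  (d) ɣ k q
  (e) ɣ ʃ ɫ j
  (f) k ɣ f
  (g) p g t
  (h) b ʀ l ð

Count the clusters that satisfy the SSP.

(a) 3-1-1 → violates
(b) 3-5-4 → violates
(c) 2-4-4-5 → obeys
(d) 3-1-1 → violates
(e) 3-3-5-6 → obeys
(f) 1-3-3 → obeys
(g) 1-1-1 → obeys
(h) 1-5-5-3 → violates

4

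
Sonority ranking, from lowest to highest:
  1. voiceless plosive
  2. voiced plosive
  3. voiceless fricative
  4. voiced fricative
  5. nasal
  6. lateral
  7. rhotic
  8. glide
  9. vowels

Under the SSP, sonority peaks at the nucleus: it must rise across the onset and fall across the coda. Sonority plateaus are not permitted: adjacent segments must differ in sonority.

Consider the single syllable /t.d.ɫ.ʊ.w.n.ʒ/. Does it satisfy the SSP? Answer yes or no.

yes

Onset: /t/ is a voiceless plosive (sonority 1), /d/ is a voiced plosive (sonority 2), /ɫ/ is a lateral (sonority 6); then the nucleus /ʊ/ (sonority 9).
Onset profile 1-2-6-9 — rises to the nucleus.
Coda: /w/ is a glide (sonority 8), /n/ is a nasal (sonority 5), /ʒ/ is a voiced fricative (sonority 4).
Coda profile 9-8-5-4 — falls from the nucleus.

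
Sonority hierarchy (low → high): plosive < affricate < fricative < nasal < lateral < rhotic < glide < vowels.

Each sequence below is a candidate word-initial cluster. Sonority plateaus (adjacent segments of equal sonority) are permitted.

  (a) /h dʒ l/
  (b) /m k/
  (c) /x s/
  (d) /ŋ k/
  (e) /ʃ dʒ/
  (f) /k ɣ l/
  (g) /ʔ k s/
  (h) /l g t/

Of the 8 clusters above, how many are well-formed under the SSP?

(a) sonority 3-2-5: ill-formed.
(b) sonority 4-1: ill-formed.
(c) sonority 3-3: well-formed.
(d) sonority 4-1: ill-formed.
(e) sonority 3-2: ill-formed.
(f) sonority 1-3-5: well-formed.
(g) sonority 1-1-3: well-formed.
(h) sonority 5-1-1: ill-formed.

3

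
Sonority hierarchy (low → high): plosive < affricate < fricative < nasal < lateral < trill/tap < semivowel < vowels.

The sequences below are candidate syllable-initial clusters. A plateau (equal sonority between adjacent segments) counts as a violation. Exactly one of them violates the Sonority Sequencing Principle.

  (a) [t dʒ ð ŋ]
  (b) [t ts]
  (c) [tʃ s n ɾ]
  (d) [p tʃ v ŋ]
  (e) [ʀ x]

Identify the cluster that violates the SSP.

e

(a) 1-2-3-4 → obeys
(b) 1-2 → obeys
(c) 2-3-4-6 → obeys
(d) 1-2-3-4 → obeys
(e) 6-3 → violates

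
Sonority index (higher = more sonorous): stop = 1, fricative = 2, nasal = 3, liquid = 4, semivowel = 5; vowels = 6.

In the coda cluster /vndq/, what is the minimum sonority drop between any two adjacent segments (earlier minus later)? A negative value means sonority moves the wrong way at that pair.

-1

/v/: fricative = 2.
/n/: nasal = 3.
/d/: stop = 1.
/q/: stop = 1.
/v/→/n/: change -1.
/n/→/d/: change +2.
/d/→/q/: change +0.
Minimum = -1.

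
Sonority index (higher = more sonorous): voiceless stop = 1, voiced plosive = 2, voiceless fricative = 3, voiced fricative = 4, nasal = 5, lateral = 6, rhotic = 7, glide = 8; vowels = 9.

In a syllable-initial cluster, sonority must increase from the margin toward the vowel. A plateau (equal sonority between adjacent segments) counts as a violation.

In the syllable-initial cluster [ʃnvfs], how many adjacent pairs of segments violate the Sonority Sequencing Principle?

3

/ʃ/ is a voiceless fricative (sonority 3).
/n/ is a nasal (sonority 5).
/v/ is a voiced fricative (sonority 4).
/f/ is a voiceless fricative (sonority 3).
/s/ is a voiceless fricative (sonority 3).
/ʃ/→/n/: 3→5 (rises) — ok.
/n/→/v/: 5→4 (does not rise) — violation.
/v/→/f/: 4→3 (does not rise) — violation.
/f/→/s/: 3→3 (plateau) — violation.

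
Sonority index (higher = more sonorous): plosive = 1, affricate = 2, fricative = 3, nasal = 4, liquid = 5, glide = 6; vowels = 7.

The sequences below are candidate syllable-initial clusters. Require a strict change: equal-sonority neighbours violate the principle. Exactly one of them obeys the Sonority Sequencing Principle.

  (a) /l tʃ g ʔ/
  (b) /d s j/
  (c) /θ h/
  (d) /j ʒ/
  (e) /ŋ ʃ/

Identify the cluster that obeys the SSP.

b

(a) 5-2-1-1 → violates
(b) 1-3-6 → obeys
(c) 3-3 → violates
(d) 6-3 → violates
(e) 4-3 → violates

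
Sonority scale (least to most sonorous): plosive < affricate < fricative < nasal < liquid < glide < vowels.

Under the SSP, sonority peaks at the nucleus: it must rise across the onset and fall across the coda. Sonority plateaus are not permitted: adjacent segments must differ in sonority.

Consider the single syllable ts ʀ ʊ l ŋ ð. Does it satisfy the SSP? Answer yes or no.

yes

Onset: /ts/ is an affricate (sonority 2), /ʀ/ is a liquid (sonority 5); then the nucleus /ʊ/ (sonority 7).
Onset profile 2-5-7 — rises to the nucleus.
Coda: /l/ is a liquid (sonority 5), /ŋ/ is a nasal (sonority 4), /ð/ is a fricative (sonority 3).
Coda profile 7-5-4-3 — falls from the nucleus.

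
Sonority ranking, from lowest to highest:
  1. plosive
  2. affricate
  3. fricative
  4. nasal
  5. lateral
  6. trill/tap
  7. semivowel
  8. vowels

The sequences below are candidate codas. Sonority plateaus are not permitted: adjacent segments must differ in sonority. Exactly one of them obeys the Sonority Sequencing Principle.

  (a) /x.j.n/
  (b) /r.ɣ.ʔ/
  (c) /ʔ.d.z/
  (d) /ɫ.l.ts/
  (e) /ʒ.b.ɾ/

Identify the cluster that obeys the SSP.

b

(a) sonority 3-7-4: ill-formed.
(b) sonority 6-3-1: well-formed.
(c) sonority 1-1-3: ill-formed.
(d) sonority 5-5-2: ill-formed.
(e) sonority 3-1-6: ill-formed.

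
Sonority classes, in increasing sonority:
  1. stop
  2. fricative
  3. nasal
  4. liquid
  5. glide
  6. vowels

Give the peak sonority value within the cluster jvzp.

5

/j/: glide = 5.
/v/: fricative = 2.
/z/: fricative = 2.
/p/: stop = 1.
The maximum is 5.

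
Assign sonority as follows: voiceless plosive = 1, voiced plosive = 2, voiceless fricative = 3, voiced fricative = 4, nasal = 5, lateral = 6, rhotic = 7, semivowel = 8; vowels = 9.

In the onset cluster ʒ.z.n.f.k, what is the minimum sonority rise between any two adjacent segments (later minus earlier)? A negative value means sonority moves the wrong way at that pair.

/ʒ/ is a voiced fricative (sonority 4).
/z/ is a voiced fricative (sonority 4).
/n/ is a nasal (sonority 5).
/f/ is a voiceless fricative (sonority 3).
/k/ is a voiceless plosive (sonority 1).
/ʒ/→/z/: change +0.
/z/→/n/: change +1.
/n/→/f/: change -2.
/f/→/k/: change -2.
Minimum = -2.

-2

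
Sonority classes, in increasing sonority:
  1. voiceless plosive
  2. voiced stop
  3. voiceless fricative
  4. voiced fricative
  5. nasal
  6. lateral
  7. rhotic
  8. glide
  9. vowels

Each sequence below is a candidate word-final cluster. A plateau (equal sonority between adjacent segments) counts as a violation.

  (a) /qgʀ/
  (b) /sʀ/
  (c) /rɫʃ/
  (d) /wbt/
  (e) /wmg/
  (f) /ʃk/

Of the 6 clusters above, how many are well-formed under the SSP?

4

(a) 1-2-7 → violates
(b) 3-7 → violates
(c) 7-6-3 → obeys
(d) 8-2-1 → obeys
(e) 8-5-2 → obeys
(f) 3-1 → obeys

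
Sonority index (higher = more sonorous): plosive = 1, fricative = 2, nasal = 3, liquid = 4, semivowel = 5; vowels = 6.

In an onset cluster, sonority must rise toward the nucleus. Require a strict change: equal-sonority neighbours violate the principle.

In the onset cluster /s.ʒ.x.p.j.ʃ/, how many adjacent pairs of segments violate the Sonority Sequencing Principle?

4

/s/ — fricative, sonority 2.
/ʒ/ — fricative, sonority 2.
/x/ — fricative, sonority 2.
/p/ — plosive, sonority 1.
/j/ — semivowel, sonority 5.
/ʃ/ — fricative, sonority 2.
/s/→/ʒ/: 2→2 (plateau) — violation.
/ʒ/→/x/: 2→2 (plateau) — violation.
/x/→/p/: 2→1 (does not rise) — violation.
/p/→/j/: 1→5 (rises) — ok.
/j/→/ʃ/: 5→2 (does not rise) — violation.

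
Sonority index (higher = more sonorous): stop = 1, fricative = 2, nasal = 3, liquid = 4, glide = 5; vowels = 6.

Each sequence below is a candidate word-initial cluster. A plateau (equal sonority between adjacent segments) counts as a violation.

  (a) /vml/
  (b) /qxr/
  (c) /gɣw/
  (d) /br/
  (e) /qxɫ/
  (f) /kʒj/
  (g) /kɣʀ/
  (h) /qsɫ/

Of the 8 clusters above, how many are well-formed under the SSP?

(a) sonority 2-3-4: well-formed.
(b) sonority 1-2-4: well-formed.
(c) sonority 1-2-5: well-formed.
(d) sonority 1-4: well-formed.
(e) sonority 1-2-4: well-formed.
(f) sonority 1-2-5: well-formed.
(g) sonority 1-2-4: well-formed.
(h) sonority 1-2-4: well-formed.

8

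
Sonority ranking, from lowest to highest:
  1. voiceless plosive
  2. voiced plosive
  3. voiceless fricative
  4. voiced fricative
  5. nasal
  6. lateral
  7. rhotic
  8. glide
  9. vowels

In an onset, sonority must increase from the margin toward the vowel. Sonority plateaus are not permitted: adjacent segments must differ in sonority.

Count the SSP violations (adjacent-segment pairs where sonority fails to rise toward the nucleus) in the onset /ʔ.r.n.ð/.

/ʔ/ is a voiceless plosive (sonority 1).
/r/ is a rhotic (sonority 7).
/n/ is a nasal (sonority 5).
/ð/ is a voiced fricative (sonority 4).
/ʔ/→/r/: 1→7 (rises) — ok.
/r/→/n/: 7→5 (does not rise) — violation.
/n/→/ð/: 5→4 (does not rise) — violation.

2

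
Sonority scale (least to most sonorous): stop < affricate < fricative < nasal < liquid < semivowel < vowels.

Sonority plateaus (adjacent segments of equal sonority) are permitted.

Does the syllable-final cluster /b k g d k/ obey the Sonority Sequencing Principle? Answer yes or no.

/b/ — stop, sonority 1.
/k/ — stop, sonority 1.
/g/ — stop, sonority 1.
/d/ — stop, sonority 1.
/k/ — stop, sonority 1.
The profile 1-1-1-1-1 is non-increasing (plateaus allowed), so the syllable-final cluster satisfies the SSP.

yes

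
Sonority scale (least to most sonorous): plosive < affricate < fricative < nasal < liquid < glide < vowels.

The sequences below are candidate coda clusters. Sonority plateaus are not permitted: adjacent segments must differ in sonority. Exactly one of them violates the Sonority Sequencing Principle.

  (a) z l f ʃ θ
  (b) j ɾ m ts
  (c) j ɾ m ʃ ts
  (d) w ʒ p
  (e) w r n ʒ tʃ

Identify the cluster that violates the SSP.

(a) sonority 3-5-3-3-3: ill-formed.
(b) sonority 6-5-4-2: well-formed.
(c) sonority 6-5-4-3-2: well-formed.
(d) sonority 6-3-1: well-formed.
(e) sonority 6-5-4-3-2: well-formed.

a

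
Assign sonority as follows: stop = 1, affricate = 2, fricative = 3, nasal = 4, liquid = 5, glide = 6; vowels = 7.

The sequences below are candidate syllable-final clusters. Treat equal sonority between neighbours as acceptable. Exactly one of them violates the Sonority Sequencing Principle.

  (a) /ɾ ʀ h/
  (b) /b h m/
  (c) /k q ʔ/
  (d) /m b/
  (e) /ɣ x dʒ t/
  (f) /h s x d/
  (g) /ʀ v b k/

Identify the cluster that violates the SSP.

b

(a) sonority 5-5-3: well-formed.
(b) sonority 1-3-4: ill-formed.
(c) sonority 1-1-1: well-formed.
(d) sonority 4-1: well-formed.
(e) sonority 3-3-2-1: well-formed.
(f) sonority 3-3-3-1: well-formed.
(g) sonority 5-3-1-1: well-formed.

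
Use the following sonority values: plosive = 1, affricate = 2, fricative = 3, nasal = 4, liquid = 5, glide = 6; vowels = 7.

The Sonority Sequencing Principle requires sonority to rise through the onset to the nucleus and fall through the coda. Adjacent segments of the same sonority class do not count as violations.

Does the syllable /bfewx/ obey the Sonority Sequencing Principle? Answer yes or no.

Onset: /b/ is a plosive (sonority 1), /f/ is a fricative (sonority 3); then the nucleus /e/ (sonority 7).
Onset profile 1-3-7 — rises to the nucleus.
Coda: /w/ is a glide (sonority 6), /x/ is a fricative (sonority 3).
Coda profile 7-6-3 — falls from the nucleus.

yes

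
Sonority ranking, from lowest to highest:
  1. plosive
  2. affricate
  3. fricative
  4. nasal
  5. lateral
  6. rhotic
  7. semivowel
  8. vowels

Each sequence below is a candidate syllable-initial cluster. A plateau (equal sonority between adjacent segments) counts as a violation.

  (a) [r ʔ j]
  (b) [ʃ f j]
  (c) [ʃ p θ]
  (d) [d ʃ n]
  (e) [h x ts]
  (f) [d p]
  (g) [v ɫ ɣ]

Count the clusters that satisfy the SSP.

(a) 6-1-7 → violates
(b) 3-3-7 → violates
(c) 3-1-3 → violates
(d) 1-3-4 → obeys
(e) 3-3-2 → violates
(f) 1-1 → violates
(g) 3-5-3 → violates

1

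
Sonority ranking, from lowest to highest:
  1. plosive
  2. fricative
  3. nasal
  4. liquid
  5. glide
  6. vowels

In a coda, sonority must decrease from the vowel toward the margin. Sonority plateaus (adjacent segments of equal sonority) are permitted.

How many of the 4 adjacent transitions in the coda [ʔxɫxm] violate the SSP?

3

/ʔ/ is a plosive (sonority 1).
/x/ is a fricative (sonority 2).
/ɫ/ is a liquid (sonority 4).
/x/ is a fricative (sonority 2).
/m/ is a nasal (sonority 3).
/ʔ/→/x/: 1→2 (does not fall) — violation.
/x/→/ɫ/: 2→4 (does not fall) — violation.
/ɫ/→/x/: 4→2 (falls) — ok.
/x/→/m/: 2→3 (does not fall) — violation.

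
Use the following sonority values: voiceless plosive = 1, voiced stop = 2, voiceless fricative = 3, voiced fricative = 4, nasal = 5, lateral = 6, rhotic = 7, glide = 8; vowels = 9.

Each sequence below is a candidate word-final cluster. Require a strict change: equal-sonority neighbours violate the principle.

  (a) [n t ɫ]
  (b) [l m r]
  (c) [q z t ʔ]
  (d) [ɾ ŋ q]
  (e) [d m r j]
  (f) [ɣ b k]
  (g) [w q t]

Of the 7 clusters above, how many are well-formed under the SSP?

2

(a) 5-1-6 → violates
(b) 6-5-7 → violates
(c) 1-4-1-1 → violates
(d) 7-5-1 → obeys
(e) 2-5-7-8 → violates
(f) 4-2-1 → obeys
(g) 8-1-1 → violates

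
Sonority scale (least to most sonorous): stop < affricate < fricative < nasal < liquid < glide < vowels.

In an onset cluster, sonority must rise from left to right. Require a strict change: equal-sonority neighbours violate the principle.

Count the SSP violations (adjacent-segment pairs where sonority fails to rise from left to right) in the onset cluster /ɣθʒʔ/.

3

/ɣ/: fricative = 3.
/θ/: fricative = 3.
/ʒ/: fricative = 3.
/ʔ/: stop = 1.
/ɣ/→/θ/: 3→3 (plateau) — violation.
/θ/→/ʒ/: 3→3 (plateau) — violation.
/ʒ/→/ʔ/: 3→1 (does not rise) — violation.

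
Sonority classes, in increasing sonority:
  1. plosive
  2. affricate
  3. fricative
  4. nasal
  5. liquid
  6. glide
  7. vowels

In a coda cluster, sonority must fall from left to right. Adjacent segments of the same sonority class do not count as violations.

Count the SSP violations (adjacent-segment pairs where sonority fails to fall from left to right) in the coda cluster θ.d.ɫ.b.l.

2

/θ/: fricative = 3.
/d/: plosive = 1.
/ɫ/: liquid = 5.
/b/: plosive = 1.
/l/: liquid = 5.
/θ/→/d/: 3→1 (falls) — ok.
/d/→/ɫ/: 1→5 (does not fall) — violation.
/ɫ/→/b/: 5→1 (falls) — ok.
/b/→/l/: 1→5 (does not fall) — violation.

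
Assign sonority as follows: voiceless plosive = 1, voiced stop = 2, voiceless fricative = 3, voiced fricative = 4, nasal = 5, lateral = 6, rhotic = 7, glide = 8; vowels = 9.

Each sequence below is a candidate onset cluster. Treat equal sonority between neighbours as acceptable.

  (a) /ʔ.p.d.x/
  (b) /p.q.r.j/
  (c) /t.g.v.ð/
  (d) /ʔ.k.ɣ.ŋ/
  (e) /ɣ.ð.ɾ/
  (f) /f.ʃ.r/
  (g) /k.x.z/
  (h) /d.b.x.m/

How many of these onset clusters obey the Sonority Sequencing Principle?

(a) /ʔ.p.d.x/: profile 1-1-2-3 — obeys.
(b) /p.q.r.j/: profile 1-1-7-8 — obeys.
(c) /t.g.v.ð/: profile 1-2-4-4 — obeys.
(d) /ʔ.k.ɣ.ŋ/: profile 1-1-4-5 — obeys.
(e) /ɣ.ð.ɾ/: profile 4-4-7 — obeys.
(f) /f.ʃ.r/: profile 3-3-7 — obeys.
(g) /k.x.z/: profile 1-3-4 — obeys.
(h) /d.b.x.m/: profile 2-2-3-5 — obeys.

8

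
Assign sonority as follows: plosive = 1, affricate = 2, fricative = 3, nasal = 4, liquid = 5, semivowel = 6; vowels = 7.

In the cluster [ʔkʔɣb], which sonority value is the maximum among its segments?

/ʔ/: plosive = 1.
/k/: plosive = 1.
/ʔ/: plosive = 1.
/ɣ/: fricative = 3.
/b/: plosive = 1.
The maximum is 3.

3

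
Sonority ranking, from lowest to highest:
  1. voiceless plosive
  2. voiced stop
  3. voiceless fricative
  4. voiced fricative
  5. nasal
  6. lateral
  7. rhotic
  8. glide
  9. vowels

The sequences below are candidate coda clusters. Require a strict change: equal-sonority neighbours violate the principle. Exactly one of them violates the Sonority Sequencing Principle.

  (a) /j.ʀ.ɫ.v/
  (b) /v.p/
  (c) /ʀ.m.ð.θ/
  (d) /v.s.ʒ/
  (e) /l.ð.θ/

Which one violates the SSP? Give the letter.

(a) sonority 8-7-6-4: well-formed.
(b) sonority 4-1: well-formed.
(c) sonority 7-5-4-3: well-formed.
(d) sonority 4-3-4: ill-formed.
(e) sonority 6-4-3: well-formed.

d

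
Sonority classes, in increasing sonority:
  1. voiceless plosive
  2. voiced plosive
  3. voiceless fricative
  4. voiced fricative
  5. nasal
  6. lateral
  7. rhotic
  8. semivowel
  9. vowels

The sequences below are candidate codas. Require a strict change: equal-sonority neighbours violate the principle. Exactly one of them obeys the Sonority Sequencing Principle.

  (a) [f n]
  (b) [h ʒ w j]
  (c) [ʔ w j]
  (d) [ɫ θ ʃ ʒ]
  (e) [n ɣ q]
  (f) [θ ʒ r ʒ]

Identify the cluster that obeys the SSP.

(a) sonority 3-5: ill-formed.
(b) sonority 3-4-8-8: ill-formed.
(c) sonority 1-8-8: ill-formed.
(d) sonority 6-3-3-4: ill-formed.
(e) sonority 5-4-1: well-formed.
(f) sonority 3-4-7-4: ill-formed.

e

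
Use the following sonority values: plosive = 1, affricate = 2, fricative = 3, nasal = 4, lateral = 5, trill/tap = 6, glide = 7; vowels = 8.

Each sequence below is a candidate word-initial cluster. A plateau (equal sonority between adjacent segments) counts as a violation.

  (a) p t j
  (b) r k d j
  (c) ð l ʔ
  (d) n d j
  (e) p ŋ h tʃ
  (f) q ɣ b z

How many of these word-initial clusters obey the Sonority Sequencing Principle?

(a) sonority 1-1-7: ill-formed.
(b) sonority 6-1-1-7: ill-formed.
(c) sonority 3-5-1: ill-formed.
(d) sonority 4-1-7: ill-formed.
(e) sonority 1-4-3-2: ill-formed.
(f) sonority 1-3-1-3: ill-formed.

0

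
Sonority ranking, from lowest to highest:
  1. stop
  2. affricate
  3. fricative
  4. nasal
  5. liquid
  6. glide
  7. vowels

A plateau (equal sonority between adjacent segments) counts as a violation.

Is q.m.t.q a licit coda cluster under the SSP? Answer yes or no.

no

/q/: stop = 1.
/m/: nasal = 4.
/t/: stop = 1.
/q/: stop = 1.
The profile is 1-4-1-1. Between /q/ (1) and /m/ (4) sonority does not fall, so the cluster violates the SSP.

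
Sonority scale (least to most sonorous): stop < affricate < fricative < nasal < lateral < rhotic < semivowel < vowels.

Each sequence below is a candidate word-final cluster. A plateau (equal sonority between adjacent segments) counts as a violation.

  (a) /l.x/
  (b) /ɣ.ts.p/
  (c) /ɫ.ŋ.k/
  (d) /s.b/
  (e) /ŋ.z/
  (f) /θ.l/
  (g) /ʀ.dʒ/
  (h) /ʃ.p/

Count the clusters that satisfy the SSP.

7

(a) 5-3 → obeys
(b) 3-2-1 → obeys
(c) 5-4-1 → obeys
(d) 3-1 → obeys
(e) 4-3 → obeys
(f) 3-5 → violates
(g) 6-2 → obeys
(h) 3-1 → obeys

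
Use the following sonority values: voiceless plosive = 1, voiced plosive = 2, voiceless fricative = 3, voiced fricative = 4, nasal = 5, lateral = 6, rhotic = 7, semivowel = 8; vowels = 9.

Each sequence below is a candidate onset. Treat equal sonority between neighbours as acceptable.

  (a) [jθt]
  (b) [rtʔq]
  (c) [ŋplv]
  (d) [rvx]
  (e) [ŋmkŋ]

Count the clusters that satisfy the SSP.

(a) [jθt]: profile 8-3-1 — violates.
(b) [rtʔq]: profile 7-1-1-1 — violates.
(c) [ŋplv]: profile 5-1-6-4 — violates.
(d) [rvx]: profile 7-4-3 — violates.
(e) [ŋmkŋ]: profile 5-5-1-5 — violates.

0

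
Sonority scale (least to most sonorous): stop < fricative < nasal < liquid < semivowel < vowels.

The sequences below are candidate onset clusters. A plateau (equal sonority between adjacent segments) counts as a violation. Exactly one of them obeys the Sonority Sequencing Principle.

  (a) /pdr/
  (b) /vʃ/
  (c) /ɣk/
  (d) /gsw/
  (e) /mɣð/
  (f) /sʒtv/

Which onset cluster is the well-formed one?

d

(a) 1-1-4 → violates
(b) 2-2 → violates
(c) 2-1 → violates
(d) 1-2-5 → obeys
(e) 3-2-2 → violates
(f) 2-2-1-2 → violates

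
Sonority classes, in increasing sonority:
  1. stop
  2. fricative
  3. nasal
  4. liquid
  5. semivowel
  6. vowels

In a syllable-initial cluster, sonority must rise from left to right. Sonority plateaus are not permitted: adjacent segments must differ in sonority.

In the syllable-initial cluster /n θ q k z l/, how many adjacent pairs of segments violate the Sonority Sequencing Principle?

/n/ is a nasal (sonority 3).
/θ/ is a fricative (sonority 2).
/q/ is a stop (sonority 1).
/k/ is a stop (sonority 1).
/z/ is a fricative (sonority 2).
/l/ is a liquid (sonority 4).
/n/→/θ/: 3→2 (does not rise) — violation.
/θ/→/q/: 2→1 (does not rise) — violation.
/q/→/k/: 1→1 (plateau) — violation.
/k/→/z/: 1→2 (rises) — ok.
/z/→/l/: 2→4 (rises) — ok.

3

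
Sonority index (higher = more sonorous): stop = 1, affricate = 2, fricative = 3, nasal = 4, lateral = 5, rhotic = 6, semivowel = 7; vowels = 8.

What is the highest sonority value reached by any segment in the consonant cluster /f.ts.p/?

/f/ — fricative, sonority 3.
/ts/ — affricate, sonority 2.
/p/ — stop, sonority 1.
The maximum is 3.

3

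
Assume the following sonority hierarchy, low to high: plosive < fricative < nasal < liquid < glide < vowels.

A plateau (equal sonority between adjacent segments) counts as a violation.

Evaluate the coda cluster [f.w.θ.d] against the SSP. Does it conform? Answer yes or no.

/f/: fricative = 2.
/w/: glide = 5.
/θ/: fricative = 2.
/d/: plosive = 1.
The profile is 2-5-2-1. Between /f/ (2) and /w/ (5) sonority does not fall, so the cluster violates the SSP.

no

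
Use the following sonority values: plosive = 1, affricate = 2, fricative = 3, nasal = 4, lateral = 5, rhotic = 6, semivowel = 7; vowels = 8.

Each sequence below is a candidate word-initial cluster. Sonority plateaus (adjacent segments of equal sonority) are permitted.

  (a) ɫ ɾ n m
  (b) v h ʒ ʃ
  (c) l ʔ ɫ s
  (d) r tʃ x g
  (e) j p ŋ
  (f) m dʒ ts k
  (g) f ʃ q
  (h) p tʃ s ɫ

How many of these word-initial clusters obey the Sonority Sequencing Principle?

(a) 5-6-4-4 → violates
(b) 3-3-3-3 → obeys
(c) 5-1-5-3 → violates
(d) 6-2-3-1 → violates
(e) 7-1-4 → violates
(f) 4-2-2-1 → violates
(g) 3-3-1 → violates
(h) 1-2-3-5 → obeys

2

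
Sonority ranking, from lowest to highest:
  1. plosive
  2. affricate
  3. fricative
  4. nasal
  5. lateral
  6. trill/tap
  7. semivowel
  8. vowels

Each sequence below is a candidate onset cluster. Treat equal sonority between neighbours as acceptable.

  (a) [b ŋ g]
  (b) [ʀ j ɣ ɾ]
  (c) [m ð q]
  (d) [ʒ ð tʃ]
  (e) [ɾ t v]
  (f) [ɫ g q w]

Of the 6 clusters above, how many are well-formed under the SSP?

(a) 1-4-1 → violates
(b) 6-7-3-6 → violates
(c) 4-3-1 → violates
(d) 3-3-2 → violates
(e) 6-1-3 → violates
(f) 5-1-1-7 → violates

0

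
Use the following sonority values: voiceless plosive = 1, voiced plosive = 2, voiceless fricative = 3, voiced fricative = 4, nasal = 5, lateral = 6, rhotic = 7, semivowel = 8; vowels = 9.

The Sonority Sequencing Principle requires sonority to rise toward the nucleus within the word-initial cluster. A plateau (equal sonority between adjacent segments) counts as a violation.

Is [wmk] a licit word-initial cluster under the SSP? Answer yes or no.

no

/w/ — semivowel, sonority 8.
/m/ — nasal, sonority 5.
/k/ — voiceless plosive, sonority 1.
The profile is 8-5-1. Between /w/ (8) and /m/ (5) sonority does not rise, so the cluster violates the SSP.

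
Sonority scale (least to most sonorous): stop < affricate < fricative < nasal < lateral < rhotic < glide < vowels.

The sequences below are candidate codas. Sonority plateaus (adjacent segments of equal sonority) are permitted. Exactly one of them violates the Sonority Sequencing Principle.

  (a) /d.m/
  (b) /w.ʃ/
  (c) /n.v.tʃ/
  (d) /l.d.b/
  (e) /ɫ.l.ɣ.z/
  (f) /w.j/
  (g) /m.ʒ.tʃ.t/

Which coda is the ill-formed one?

(a) /d.m/: profile 1-4 — violates.
(b) /w.ʃ/: profile 7-3 — obeys.
(c) /n.v.tʃ/: profile 4-3-2 — obeys.
(d) /l.d.b/: profile 5-1-1 — obeys.
(e) /ɫ.l.ɣ.z/: profile 5-5-3-3 — obeys.
(f) /w.j/: profile 7-7 — obeys.
(g) /m.ʒ.tʃ.t/: profile 4-3-2-1 — obeys.

a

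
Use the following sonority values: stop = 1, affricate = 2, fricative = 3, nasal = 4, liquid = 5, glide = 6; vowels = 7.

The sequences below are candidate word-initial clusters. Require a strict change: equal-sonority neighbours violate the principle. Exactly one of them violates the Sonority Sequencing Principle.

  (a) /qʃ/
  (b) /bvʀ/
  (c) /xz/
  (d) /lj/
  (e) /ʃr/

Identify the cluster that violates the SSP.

(a) 1-3 → obeys
(b) 1-3-5 → obeys
(c) 3-3 → violates
(d) 5-6 → obeys
(e) 3-5 → obeys

c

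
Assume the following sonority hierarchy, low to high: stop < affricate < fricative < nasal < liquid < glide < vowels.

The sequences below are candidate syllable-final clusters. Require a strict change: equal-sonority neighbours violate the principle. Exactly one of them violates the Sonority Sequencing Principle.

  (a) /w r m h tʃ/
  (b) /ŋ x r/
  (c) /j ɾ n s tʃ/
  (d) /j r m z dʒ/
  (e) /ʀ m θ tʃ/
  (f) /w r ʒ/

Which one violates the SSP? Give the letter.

b

(a) sonority 6-5-4-3-2: well-formed.
(b) sonority 4-3-5: ill-formed.
(c) sonority 6-5-4-3-2: well-formed.
(d) sonority 6-5-4-3-2: well-formed.
(e) sonority 5-4-3-2: well-formed.
(f) sonority 6-5-3: well-formed.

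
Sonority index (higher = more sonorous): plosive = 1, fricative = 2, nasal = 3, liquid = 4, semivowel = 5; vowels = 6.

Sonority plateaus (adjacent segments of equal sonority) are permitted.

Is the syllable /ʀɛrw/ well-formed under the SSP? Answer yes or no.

Onset: /ʀ/ is a liquid (sonority 4); then the nucleus /ɛ/ (sonority 6).
Onset profile 4-6 — rises to the nucleus.
Coda: /r/ is a liquid (sonority 4), /w/ is a semivowel (sonority 5).
Coda profile 6-4-5 — does not fall throughout.

no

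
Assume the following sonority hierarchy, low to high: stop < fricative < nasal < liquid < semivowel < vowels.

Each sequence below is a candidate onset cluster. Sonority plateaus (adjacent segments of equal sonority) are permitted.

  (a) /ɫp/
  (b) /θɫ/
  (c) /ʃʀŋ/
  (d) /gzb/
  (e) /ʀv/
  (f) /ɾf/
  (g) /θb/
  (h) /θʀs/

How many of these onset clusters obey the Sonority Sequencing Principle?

1

(a) 4-1 → violates
(b) 2-4 → obeys
(c) 2-4-3 → violates
(d) 1-2-1 → violates
(e) 4-2 → violates
(f) 4-2 → violates
(g) 2-1 → violates
(h) 2-4-2 → violates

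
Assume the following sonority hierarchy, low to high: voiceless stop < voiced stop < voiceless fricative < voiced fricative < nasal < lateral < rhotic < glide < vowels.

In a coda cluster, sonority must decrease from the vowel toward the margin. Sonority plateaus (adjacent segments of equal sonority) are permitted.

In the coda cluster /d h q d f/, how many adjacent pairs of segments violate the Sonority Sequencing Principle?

3

/d/: voiced stop = 2.
/h/: voiceless fricative = 3.
/q/: voiceless stop = 1.
/d/: voiced stop = 2.
/f/: voiceless fricative = 3.
/d/→/h/: 2→3 (does not fall) — violation.
/h/→/q/: 3→1 (falls) — ok.
/q/→/d/: 1→2 (does not fall) — violation.
/d/→/f/: 2→3 (does not fall) — violation.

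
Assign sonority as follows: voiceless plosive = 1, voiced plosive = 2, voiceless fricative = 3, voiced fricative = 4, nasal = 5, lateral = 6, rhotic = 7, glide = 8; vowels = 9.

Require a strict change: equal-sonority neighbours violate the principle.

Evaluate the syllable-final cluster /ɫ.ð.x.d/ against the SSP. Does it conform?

yes

/ɫ/: lateral = 6.
/ð/: voiced fricative = 4.
/x/: voiceless fricative = 3.
/d/: voiced plosive = 2.
The profile 6-4-3-2 strictly falls, so the syllable-final cluster satisfies the SSP.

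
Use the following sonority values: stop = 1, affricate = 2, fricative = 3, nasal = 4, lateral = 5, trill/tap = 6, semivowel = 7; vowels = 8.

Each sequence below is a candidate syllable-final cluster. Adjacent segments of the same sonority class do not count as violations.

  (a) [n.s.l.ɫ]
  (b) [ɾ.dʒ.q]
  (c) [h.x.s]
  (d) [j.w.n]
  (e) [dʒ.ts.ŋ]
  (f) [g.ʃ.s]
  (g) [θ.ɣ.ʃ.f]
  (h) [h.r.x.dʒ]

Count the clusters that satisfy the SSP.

(a) 4-3-5-5 → violates
(b) 6-2-1 → obeys
(c) 3-3-3 → obeys
(d) 7-7-4 → obeys
(e) 2-2-4 → violates
(f) 1-3-3 → violates
(g) 3-3-3-3 → obeys
(h) 3-6-3-2 → violates

4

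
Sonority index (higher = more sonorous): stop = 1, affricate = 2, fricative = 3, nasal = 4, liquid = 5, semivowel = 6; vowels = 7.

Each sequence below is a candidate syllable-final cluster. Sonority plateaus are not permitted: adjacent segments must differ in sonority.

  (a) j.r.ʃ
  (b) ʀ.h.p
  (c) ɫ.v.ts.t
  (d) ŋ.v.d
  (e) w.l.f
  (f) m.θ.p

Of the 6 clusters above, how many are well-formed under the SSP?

(a) sonority 6-5-3: well-formed.
(b) sonority 5-3-1: well-formed.
(c) sonority 5-3-2-1: well-formed.
(d) sonority 4-3-1: well-formed.
(e) sonority 6-5-3: well-formed.
(f) sonority 4-3-1: well-formed.

6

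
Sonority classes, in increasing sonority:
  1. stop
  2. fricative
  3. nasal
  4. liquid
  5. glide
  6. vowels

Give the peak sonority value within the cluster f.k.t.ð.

/f/: fricative = 2.
/k/: stop = 1.
/t/: stop = 1.
/ð/: fricative = 2.
The maximum is 2.

2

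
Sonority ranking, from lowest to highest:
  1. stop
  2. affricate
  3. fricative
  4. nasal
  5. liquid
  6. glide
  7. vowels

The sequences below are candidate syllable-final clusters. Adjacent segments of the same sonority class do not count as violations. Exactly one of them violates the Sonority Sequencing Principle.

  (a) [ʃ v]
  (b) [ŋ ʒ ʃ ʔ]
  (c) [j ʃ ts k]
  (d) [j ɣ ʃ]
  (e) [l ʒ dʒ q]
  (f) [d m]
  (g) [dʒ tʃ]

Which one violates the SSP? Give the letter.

f

(a) 3-3 → obeys
(b) 4-3-3-1 → obeys
(c) 6-3-2-1 → obeys
(d) 6-3-3 → obeys
(e) 5-3-2-1 → obeys
(f) 1-4 → violates
(g) 2-2 → obeys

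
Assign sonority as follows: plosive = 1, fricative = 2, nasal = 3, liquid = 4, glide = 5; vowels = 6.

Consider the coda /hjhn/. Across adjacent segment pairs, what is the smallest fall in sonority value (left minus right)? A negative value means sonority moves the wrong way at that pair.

-3

/h/: fricative = 2.
/j/: glide = 5.
/h/: fricative = 2.
/n/: nasal = 3.
/h/→/j/: change -3.
/j/→/h/: change +3.
/h/→/n/: change -1.
Minimum = -3.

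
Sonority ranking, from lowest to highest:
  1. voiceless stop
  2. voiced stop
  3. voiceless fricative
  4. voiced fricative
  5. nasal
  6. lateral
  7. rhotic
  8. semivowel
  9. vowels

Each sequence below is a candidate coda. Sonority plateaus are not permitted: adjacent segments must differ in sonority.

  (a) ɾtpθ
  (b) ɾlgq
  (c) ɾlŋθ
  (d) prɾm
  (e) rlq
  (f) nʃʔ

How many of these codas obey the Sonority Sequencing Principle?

(a) sonority 7-1-1-3: ill-formed.
(b) sonority 7-6-2-1: well-formed.
(c) sonority 7-6-5-3: well-formed.
(d) sonority 1-7-7-5: ill-formed.
(e) sonority 7-6-1: well-formed.
(f) sonority 5-3-1: well-formed.

4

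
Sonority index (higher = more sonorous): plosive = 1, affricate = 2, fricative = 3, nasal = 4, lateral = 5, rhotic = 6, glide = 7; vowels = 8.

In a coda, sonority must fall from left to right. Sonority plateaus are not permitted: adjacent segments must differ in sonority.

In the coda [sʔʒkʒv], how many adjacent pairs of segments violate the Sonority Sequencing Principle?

3

/s/ is a fricative (sonority 3).
/ʔ/ is a plosive (sonority 1).
/ʒ/ is a fricative (sonority 3).
/k/ is a plosive (sonority 1).
/ʒ/ is a fricative (sonority 3).
/v/ is a fricative (sonority 3).
/s/→/ʔ/: 3→1 (falls) — ok.
/ʔ/→/ʒ/: 1→3 (does not fall) — violation.
/ʒ/→/k/: 3→1 (falls) — ok.
/k/→/ʒ/: 1→3 (does not fall) — violation.
/ʒ/→/v/: 3→3 (plateau) — violation.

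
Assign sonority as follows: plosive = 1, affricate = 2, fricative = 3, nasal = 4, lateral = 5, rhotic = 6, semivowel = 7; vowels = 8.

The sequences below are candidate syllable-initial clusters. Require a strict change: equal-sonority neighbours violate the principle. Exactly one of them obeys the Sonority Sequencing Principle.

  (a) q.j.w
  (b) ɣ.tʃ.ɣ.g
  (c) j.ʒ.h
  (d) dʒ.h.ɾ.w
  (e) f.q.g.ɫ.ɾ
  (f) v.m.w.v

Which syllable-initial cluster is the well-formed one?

(a) 1-7-7 → violates
(b) 3-2-3-1 → violates
(c) 7-3-3 → violates
(d) 2-3-6-7 → obeys
(e) 3-1-1-5-6 → violates
(f) 3-4-7-3 → violates

d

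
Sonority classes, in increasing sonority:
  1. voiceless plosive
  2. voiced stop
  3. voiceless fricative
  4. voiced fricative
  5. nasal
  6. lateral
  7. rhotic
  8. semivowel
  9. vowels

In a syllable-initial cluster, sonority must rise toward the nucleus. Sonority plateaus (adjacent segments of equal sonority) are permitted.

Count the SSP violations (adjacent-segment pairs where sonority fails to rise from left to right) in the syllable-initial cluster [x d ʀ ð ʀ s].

3

/x/ — voiceless fricative, sonority 3.
/d/ — voiced stop, sonority 2.
/ʀ/ — rhotic, sonority 7.
/ð/ — voiced fricative, sonority 4.
/ʀ/ — rhotic, sonority 7.
/s/ — voiceless fricative, sonority 3.
/x/→/d/: 3→2 (does not rise) — violation.
/d/→/ʀ/: 2→7 (rises) — ok.
/ʀ/→/ð/: 7→4 (does not rise) — violation.
/ð/→/ʀ/: 4→7 (rises) — ok.
/ʀ/→/s/: 7→3 (does not rise) — violation.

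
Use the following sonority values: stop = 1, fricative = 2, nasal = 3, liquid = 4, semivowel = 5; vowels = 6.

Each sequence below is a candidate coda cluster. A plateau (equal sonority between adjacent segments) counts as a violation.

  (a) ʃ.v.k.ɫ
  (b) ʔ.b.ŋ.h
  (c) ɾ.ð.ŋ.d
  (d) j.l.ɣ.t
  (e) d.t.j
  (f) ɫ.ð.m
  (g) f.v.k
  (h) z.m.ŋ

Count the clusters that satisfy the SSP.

(a) sonority 2-2-1-4: ill-formed.
(b) sonority 1-1-3-2: ill-formed.
(c) sonority 4-2-3-1: ill-formed.
(d) sonority 5-4-2-1: well-formed.
(e) sonority 1-1-5: ill-formed.
(f) sonority 4-2-3: ill-formed.
(g) sonority 2-2-1: ill-formed.
(h) sonority 2-3-3: ill-formed.

1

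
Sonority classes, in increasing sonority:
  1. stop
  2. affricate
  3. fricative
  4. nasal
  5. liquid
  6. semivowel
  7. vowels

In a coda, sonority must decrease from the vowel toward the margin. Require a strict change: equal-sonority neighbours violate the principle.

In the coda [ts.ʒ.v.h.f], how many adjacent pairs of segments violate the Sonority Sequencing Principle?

/ts/ is an affricate (sonority 2).
/ʒ/ is a fricative (sonority 3).
/v/ is a fricative (sonority 3).
/h/ is a fricative (sonority 3).
/f/ is a fricative (sonority 3).
/ts/→/ʒ/: 2→3 (does not fall) — violation.
/ʒ/→/v/: 3→3 (plateau) — violation.
/v/→/h/: 3→3 (plateau) — violation.
/h/→/f/: 3→3 (plateau) — violation.

4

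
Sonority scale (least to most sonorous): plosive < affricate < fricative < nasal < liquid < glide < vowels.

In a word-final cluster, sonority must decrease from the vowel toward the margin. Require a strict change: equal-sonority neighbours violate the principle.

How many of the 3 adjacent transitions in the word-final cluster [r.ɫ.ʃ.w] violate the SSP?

/r/: liquid = 5.
/ɫ/: liquid = 5.
/ʃ/: fricative = 3.
/w/: glide = 6.
/r/→/ɫ/: 5→5 (plateau) — violation.
/ɫ/→/ʃ/: 5→3 (falls) — ok.
/ʃ/→/w/: 3→6 (does not fall) — violation.

2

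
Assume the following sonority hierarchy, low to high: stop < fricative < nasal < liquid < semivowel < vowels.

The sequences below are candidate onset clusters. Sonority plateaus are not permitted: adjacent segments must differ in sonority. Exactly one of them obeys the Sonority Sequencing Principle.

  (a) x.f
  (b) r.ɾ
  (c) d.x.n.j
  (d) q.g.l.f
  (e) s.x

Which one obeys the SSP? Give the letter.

(a) sonority 2-2: ill-formed.
(b) sonority 4-4: ill-formed.
(c) sonority 1-2-3-5: well-formed.
(d) sonority 1-1-4-2: ill-formed.
(e) sonority 2-2: ill-formed.

c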